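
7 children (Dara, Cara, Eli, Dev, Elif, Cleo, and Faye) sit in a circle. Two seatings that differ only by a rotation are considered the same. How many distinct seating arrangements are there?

Seat Dara anywhere (absorbing the rotational symmetry), then permute the other 6: (6)! = 720.

720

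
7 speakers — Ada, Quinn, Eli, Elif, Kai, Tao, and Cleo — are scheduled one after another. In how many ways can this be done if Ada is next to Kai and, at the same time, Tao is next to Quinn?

Treat {Ada,Kai} as one block (2 orders) and {Tao,Quinn} as another (2 orders).
That leaves 5 units to arrange: 2 × 2 × 5! = 4 × 120 = 480.

480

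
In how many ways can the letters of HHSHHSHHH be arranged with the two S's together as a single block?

8

Treat the 2 copies of S as a single block. The multiset to arrange is then {SS, H, H, H, H, H, H, H}, 8 items in all.
That gives (8)!/(7!) = 8 arrangements.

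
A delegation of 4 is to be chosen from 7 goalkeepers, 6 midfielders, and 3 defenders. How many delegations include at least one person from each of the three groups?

Unrestricted: C(16,4) = 1820 ways to pick any 4 of the 16.
Selections missing a whole group: no goalkeepers → C(9,4) = 126; no midfielders → C(10,4) = 210; no defenders → C(13,4) = 715.
Add back selections omitting two groups (i.e. drawn from a single group): C(7,4) + C(6,4) + C(3,4) = 50.
By inclusion–exclusion: 1820 − 1051 + 50 = 819.

819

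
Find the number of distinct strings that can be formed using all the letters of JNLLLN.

The 6 letters of JNLLLN have repeats: L appearing 3 times and N appearing twice.
So there are 6! / (3!·2!) = 60 distinguishable arrangements.

60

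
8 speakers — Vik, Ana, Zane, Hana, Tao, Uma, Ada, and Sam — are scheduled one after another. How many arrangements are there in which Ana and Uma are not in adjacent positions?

There are 8! = 40320 arrangements in all. If Ana and Uma are adjacent, merging them into one block gives 2·(7)! = 10080 arrangements.
Complementary counting: 40320 − 10080 = 30240.

30240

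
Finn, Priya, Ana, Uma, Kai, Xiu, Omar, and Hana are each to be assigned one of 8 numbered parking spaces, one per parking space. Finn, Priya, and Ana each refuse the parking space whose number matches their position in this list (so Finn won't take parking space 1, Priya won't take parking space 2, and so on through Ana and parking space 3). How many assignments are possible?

Let Aᵢ (for i ∈ {1, 2, 3}) be the placements that put person i in their forbidden parking space. Any j of these fix j positions, leaving (8−j)! ways to fill the rest, and there are C(3,j) ways to pick which j.
By inclusion–exclusion, the number of valid placements is Σ_{j=0}^{3} (−1)^j C(3,j)·(8−j)!.
Computing: 40320 − 15120 + 2160 − 120 = 27240.

27240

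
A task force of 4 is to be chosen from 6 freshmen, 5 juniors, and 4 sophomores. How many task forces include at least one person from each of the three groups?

720

Unrestricted: C(15,4) = 1365 ways to pick any 4 of the 15.
Subtract selections that omit an entire group: no freshmen → C(9,4) = 126; no juniors → C(10,4) = 210; no sophomores → C(11,4) = 330.
Add back selections omitting two groups (i.e. drawn from a single group): C(6,4) + C(5,4) + C(4,4) = 21.
By inclusion–exclusion: 1365 − 666 + 21 = 720.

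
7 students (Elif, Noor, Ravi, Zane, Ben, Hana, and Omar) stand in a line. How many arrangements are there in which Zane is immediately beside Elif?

1440

Glue Zane and Elif into one block (2 internal orders), leaving 6 units to arrange in a row.
That gives 2 × 6! = 2 × 720 = 1440.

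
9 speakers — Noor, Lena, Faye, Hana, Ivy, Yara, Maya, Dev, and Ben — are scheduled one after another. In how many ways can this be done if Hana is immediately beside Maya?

80640

Place the 7 others and the Hana-Maya pair as 8 objects in a line; the pair has 2 internal arrangements.
So the count is 2·(8)! = 80640.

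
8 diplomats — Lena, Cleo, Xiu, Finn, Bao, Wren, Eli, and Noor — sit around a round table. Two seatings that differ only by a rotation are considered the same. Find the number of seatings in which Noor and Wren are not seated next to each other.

3600

Without the restriction there are (7)! = 5040 seatings.
Those with Noor next to Wren: fuse the pair into one unit and seat 7 units around a circle — 2·(6)! = 1440.
Subtracting, 5040 − 1440 = 3600.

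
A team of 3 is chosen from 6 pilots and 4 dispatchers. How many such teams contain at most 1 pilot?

Split by how many pilots are chosen (0 through 1).
Sum: C(6,0)·C(4,3) + C(6,1)·C(4,2) = 4 + 36 = 40.

40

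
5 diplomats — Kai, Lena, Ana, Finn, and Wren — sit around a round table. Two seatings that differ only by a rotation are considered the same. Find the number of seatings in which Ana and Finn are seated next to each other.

12

Glue Ana and Finn into a block (2 internal orders). Seating 4 units around a circle gives (3)! arrangements.
So 2 × (3)! = 2 × 6 = 12.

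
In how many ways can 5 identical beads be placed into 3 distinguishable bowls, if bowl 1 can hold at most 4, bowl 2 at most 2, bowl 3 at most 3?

11

Without the upper bounds there are C(7,2) = 21 ways to split 5 among 3 bowls.
Subtract solutions that violate a single cap (substitute x_i' = x_i − (cap_i+1)): x_1 ≥ 5 gives C(2,2) = 1; x_2 ≥ 3 gives C(4,2) = 6; x_3 ≥ 4 gives C(3,2) = 3. Together 10.
No two caps can be exceeded simultaneously, so the pair terms are all 0.
By inclusion–exclusion the count is 21 − 10 + 0 = 11.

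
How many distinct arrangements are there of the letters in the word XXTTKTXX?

XXTTKTXX has 8 letters with T appearing 3 times and X appearing 4 times.
The number of distinct arrangements is 8!/(4!·3!) = 40320/144 = 280.

280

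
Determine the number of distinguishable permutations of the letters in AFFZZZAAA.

AFFZZZAAA has 9 letters with A appearing 4 times, F appearing twice, and Z appearing 3 times.
Dividing 9! = 362880 by 4!·3!·2! = 288 for the repeated letters gives 1260.

1260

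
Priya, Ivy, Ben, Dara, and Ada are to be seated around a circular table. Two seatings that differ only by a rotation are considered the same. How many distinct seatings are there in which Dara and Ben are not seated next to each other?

Without the restriction there are (4)! = 24 seatings.
Those with Dara next to Ben: fuse the pair into one unit and seat 4 units around a circle — 2·(3)! = 12.
Subtracting, 24 − 12 = 12.

12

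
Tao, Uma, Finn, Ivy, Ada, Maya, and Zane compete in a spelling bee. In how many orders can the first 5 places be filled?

2520

This is an ordered selection of 5 from 7: P(7,5).
That gives 7 × 6 × 5 × 4 × 3 = 2520.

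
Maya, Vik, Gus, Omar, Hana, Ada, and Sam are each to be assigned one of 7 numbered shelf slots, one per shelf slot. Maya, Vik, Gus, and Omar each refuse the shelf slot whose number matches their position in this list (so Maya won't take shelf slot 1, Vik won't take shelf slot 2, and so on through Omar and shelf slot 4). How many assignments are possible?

2790

Let Aᵢ (for 1 ≤ i ≤ 4) be the placements that put person i in their forbidden shelf slot. Any j of these fix j positions, leaving (7−j)! ways to fill the rest, and there are C(4,j) ways to pick which j.
By inclusion–exclusion, the number of valid placements is Σ_{j=0}^{4} (−1)^j C(4,j)·(7−j)!.
Computing: 5040 − 2880 + 720 − 96 + 6 = 2790.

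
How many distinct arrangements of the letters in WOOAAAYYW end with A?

2520

Fix A in the last position and arrange the remaining 8 letters.
Those 8 letters have A appearing twice, O appearing twice, W appearing twice, and Y appearing twice, giving (8)!/(2!·2!·2!·2!) = 2520.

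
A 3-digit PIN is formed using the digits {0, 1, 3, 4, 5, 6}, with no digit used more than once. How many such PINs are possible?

Choose and order 3 of the 6 symbols: the first digit has 6 options, the next 5, then 4.
6 × 5 × 4 = 120.

120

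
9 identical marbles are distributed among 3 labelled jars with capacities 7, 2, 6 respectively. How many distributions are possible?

Without the upper bounds there are C(11,2) = 55 ways to split 9 among 3 jars.
Subtract solutions that violate a single cap (substitute x_i' = x_i − (cap_i+1)): x_1 ≥ 8 gives C(3,2) = 3; x_2 ≥ 3 gives C(8,2) = 28; x_3 ≥ 7 gives C(4,2) = 6. Together 37.
No two caps can be exceeded simultaneously, so the pair terms are all 0.
By inclusion–exclusion the count is 55 − 37 + 0 = 18.

18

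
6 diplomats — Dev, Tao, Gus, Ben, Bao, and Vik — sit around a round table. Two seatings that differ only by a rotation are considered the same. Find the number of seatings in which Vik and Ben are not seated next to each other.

72

Without the restriction there are (5)! = 120 seatings.
Seatings with Vik beside Ben: treat them as a block with 2 internal orders, giving 2 × (4)! = 48.
Subtracting, 120 − 48 = 72.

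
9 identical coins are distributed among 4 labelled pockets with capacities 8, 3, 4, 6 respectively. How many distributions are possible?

By stars and bars, unrestricted non-negative solutions to x_1+…+x_4 = 9 number C(9+3,3) = 220.
Subtract solutions that violate a single cap (substitute x_i' = x_i − (cap_i+1)): x_1 ≥ 9 gives C(3,3) = 1; x_2 ≥ 4 gives C(8,3) = 56; x_3 ≥ 5 gives C(7,3) = 35; x_4 ≥ 7 gives C(5,3) = 10. Together 102.
Add back pairs where two caps are both exceeded: 0 + 0 + 0 + 1 + 0 + 0 = 1.
By inclusion–exclusion the count is 220 − 102 + 1 = 119.

119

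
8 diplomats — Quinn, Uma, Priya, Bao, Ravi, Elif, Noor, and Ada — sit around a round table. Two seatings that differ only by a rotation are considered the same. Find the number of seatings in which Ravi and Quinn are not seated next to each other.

3600

Without the restriction there are (7)! = 5040 seatings.
Seatings with Ravi beside Quinn: treat them as a block with 2 internal orders, giving 2 × (6)! = 1440.
Subtracting, 5040 − 1440 = 3600.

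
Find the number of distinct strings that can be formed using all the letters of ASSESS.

The 6 letters of ASSESS have repeats: S appearing 4 times.
The number of distinct arrangements is 6!/(4!) = 720/24 = 30.

30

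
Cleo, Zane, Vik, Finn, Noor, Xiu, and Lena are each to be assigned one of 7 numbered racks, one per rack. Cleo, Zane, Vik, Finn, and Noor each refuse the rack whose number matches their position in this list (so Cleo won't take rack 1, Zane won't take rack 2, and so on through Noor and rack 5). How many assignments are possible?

Let Aᵢ (for 1 ≤ i ≤ 5) be the placements that put person i in their forbidden rack. Any j of these fix j positions, leaving (7−j)! ways to fill the rest, and there are C(5,j) ways to pick which j.
By inclusion–exclusion, the number of valid placements is Σ_{j=0}^{5} (−1)^j C(5,j)·(7−j)!.
Computing: 5040 − 3600 + 1200 − 240 + 30 − 2 = 2428.

2428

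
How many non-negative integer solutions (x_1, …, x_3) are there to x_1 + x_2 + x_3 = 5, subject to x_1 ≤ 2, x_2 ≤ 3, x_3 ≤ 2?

6

By stars and bars, unrestricted non-negative solutions to x_1+…+x_3 = 5 number C(5+2,2) = 21.
Subtract solutions that violate a single cap (substitute x_i' = x_i − (cap_i+1)): x_1 ≥ 3 gives C(4,2) = 6; x_2 ≥ 4 gives C(3,2) = 3; x_3 ≥ 3 gives C(4,2) = 6. Together 15.
No two caps can be exceeded simultaneously, so the pair terms are all 0.
By inclusion–exclusion the count is 21 − 15 + 0 = 6.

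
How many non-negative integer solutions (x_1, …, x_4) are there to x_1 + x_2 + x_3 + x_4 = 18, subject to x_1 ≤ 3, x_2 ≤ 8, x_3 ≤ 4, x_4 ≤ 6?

20

By stars and bars, unrestricted non-negative solutions to x_1+…+x_4 = 18 number C(18+3,3) = 1330.
Subtract solutions that violate a single cap (substitute x_i' = x_i − (cap_i+1)): x_1 ≥ 4 gives C(17,3) = 680; x_2 ≥ 9 gives C(12,3) = 220; x_3 ≥ 5 gives C(16,3) = 560; x_4 ≥ 7 gives C(14,3) = 364. Together 1824.
Add back pairs where two caps are both exceeded: 56 + 220 + 120 + 35 + 10 + 84 = 525.
Subtract triples: 1 + 0 + 10 + 0 = 11.
By inclusion–exclusion the count is 1330 − 1824 + 525 − 11 = 20.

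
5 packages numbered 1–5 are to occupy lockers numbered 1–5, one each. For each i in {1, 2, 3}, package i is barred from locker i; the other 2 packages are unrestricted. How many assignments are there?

64

Let Aᵢ (for i ∈ {1, 2, 3}) be the placements that put package i in its forbidden locker. Any j of these fix j positions, leaving (5−j)! ways to fill the rest, and there are C(3,j) ways to pick which j.
By inclusion–exclusion, the number of valid placements is Σ_{j=0}^{3} (−1)^j C(3,j)·(5−j)!.
Computing: 120 − 72 + 18 − 2 = 64.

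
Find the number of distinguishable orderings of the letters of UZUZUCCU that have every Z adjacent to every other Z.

105

Treat the 2 copies of Z as a single block. The multiset to arrange is then {ZZ, C, C, U, U, U, U}, 7 items in all.
That gives (7)!/(4!·2!) = 105 arrangements.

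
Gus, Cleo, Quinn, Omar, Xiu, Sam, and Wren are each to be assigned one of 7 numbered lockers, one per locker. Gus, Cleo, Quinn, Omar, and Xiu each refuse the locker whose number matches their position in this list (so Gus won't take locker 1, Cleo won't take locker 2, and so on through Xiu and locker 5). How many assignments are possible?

Let Aᵢ (for 1 ≤ i ≤ 5) be the placements that put person i in their forbidden locker. Any j of these fix j positions, leaving (7−j)! ways to fill the rest, and there are C(5,j) ways to pick which j.
By inclusion–exclusion, the number of valid placements is Σ_{j=0}^{5} (−1)^j C(5,j)·(7−j)!.
Computing: 5040 − 3600 + 1200 − 240 + 30 − 2 = 2428.

2428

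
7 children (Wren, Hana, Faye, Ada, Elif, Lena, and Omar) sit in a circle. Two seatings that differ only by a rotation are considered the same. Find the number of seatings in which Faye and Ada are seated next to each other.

Glue Faye and Ada into a block (2 internal orders). Seating 6 units around a circle gives (5)! arrangements.
So 2 × (5)! = 2 × 120 = 240.

240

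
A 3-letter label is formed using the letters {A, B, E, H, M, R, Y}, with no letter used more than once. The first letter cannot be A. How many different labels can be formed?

180

The first letter has 7−1 = 6 choices (anything except A).
The remaining 2 letters are filled from the other 6 symbols without repetition: 6 × 5 = 30.
Total: 6 × 30 = 180.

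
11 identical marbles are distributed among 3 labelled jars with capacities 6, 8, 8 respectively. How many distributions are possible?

By stars and bars, unrestricted non-negative solutions to x_1+…+x_3 = 11 number C(11+2,2) = 78.
Subtract solutions that violate a single cap (substitute x_i' = x_i − (cap_i+1)): x_1 ≥ 7 gives C(6,2) = 15; x_2 ≥ 9 gives C(4,2) = 6; x_3 ≥ 9 gives C(4,2) = 6. Together 27.
No two caps can be exceeded simultaneously, so the pair terms are all 0.
By inclusion–exclusion the count is 78 − 27 + 0 = 51.

51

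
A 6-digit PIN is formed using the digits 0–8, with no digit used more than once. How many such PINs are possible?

60480

This is a permutation of 6 out of 9: P(9,6) = 9!/3!.
9 × 8 × 7 × 6 × 5 × 4 = 60480.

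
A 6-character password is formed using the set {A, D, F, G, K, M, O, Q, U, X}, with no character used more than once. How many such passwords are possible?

151200

Choose and order 6 of the 10 symbols: the first character has 10 options, the next 9, and so on down to 5.
10 × 9 × 8 × 7 × 6 × 5 = 151200.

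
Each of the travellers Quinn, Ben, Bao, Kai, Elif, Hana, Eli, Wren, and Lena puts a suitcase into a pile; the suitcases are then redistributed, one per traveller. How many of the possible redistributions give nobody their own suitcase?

133496

This is the derangement count D_9: permutations of 9 items with no fixed point.
By inclusion–exclusion this is Σ_{j=0}^{9} (−1)^j C(9,j)·(9−j)!.
Computing: 362880 − 362880 + 181440 − 60480 + 15120 − 3024 + 504 − 72 + 9 − 1 = 133496.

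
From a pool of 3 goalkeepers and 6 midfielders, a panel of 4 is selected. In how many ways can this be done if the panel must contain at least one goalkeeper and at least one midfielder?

111

With no constraint there are C(9,4) = 126 possible selections.
Subtract selections that omit an entire group: no goalkeepers → C(6,4) = 15; no midfielders → C(3,4) = 0.
Both groups omitted at once is impossible, so 126 − 15 = 111.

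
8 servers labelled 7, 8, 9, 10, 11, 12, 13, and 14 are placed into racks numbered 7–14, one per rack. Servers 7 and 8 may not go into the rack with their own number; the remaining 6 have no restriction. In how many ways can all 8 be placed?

30960

Let Aᵢ (for i ∈ {7, 8}) be the placements that put server i in its forbidden rack. Any j of these fix j positions, leaving (8−j)! ways to fill the rest, and there are C(2,j) ways to pick which j.
By inclusion–exclusion, the number of valid placements is Σ_{j=0}^{2} (−1)^j C(2,j)·(8−j)!.
Computing: 40320 − 10080 + 720 = 30960.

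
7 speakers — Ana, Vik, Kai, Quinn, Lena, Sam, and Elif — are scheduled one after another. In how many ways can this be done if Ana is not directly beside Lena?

Of the 7! = 5040 arrangements, those with Ana and Lena adjacent number 2 × 6! = 1440 (treat the pair as a block with 2 internal orders).
Complementary counting: 5040 − 1440 = 3600.

3600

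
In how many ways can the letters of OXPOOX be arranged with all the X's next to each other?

Treat the 2 copies of X as a single block. The multiset to arrange is then {XX, O, O, O, P}, 5 items in all.
That gives (5)!/(3!) = 20 arrangements.

20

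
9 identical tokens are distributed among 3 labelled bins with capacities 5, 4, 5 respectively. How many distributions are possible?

20

Ignoring the caps, the number of non-negative solutions to x_1+…+x_3 = 9 is C(11,2) = 55.
Subtract solutions that violate a single cap (substitute x_i' = x_i − (cap_i+1)): x_1 ≥ 6 gives C(5,2) = 10; x_2 ≥ 5 gives C(6,2) = 15; x_3 ≥ 6 gives C(5,2) = 10. Together 35.
No two caps can be exceeded simultaneously, so the pair terms are all 0.
By inclusion–exclusion the count is 55 − 35 + 0 = 20.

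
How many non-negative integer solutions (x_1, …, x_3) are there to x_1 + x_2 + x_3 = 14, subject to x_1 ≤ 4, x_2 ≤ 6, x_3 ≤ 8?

15

Ignoring the caps, the number of non-negative solutions to x_1+…+x_3 = 14 is C(16,2) = 120.
Subtract solutions that violate a single cap (substitute x_i' = x_i − (cap_i+1)): x_1 ≥ 5 gives C(11,2) = 55; x_2 ≥ 7 gives C(9,2) = 36; x_3 ≥ 9 gives C(7,2) = 21. Together 112.
Add back pairs where two caps are both exceeded: 6 + 1 + 0 = 7.
By inclusion–exclusion the count is 120 − 112 + 7 = 15.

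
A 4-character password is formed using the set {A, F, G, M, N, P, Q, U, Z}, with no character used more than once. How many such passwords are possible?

3024

This is a permutation of 4 out of 9: P(9,4) = 9!/5!.
9 × 8 × 7 × 6 = 3024.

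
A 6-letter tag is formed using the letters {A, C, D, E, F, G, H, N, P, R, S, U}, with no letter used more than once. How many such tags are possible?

665280

Choose and order 6 of the 12 symbols: the first letter has 12 options, the next 11, and so on down to 7.
12 × 11 × 10 × 9 × 8 × 7 = 665280.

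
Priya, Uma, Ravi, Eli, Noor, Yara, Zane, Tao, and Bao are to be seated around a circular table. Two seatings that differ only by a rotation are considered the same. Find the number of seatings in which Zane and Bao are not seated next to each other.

30240

Without the restriction there are (8)! = 40320 seatings.
Those with Zane next to Bao: fuse the pair into one unit and seat 8 units around a circle — 2·(7)! = 10080.
Subtracting, 40320 − 10080 = 30240.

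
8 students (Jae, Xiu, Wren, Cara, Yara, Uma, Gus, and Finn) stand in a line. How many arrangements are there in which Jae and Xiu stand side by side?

Glue Jae and Xiu into one block (2 internal orders), leaving 7 units to arrange in a row.
So the count is 2·(7)! = 10080.

10080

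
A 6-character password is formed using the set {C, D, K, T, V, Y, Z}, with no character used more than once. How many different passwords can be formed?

5040

This is a permutation of 6 out of 7: P(7,6) = 7!/1!.
That product is 7 × 6 × 5 × 4 × 3 × 2 = 5040.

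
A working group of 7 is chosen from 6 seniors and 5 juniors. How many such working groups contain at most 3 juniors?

215

Split by how many juniors are chosen (0 through 3).
Sum: C(5,0)·C(6,7) + C(5,1)·C(6,6) + C(5,2)·C(6,5) + C(5,3)·C(6,4) = 0 + 5 + 60 + 150 = 215.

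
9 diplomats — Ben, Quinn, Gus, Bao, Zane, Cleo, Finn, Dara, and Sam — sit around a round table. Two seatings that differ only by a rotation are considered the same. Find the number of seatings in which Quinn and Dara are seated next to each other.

Glue Quinn and Dara into a block (2 internal orders). Seating 8 units around a circle gives (7)! arrangements.
So 2 × (7)! = 2 × 5040 = 10080.

10080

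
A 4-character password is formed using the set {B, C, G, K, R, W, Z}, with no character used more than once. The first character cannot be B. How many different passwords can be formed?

The first character has 7−1 = 6 choices (anything except B).
The remaining 3 characters are filled from the other 6 symbols without repetition: 6 × 5 × 4 = 120.
Total: 6 × 120 = 720.

720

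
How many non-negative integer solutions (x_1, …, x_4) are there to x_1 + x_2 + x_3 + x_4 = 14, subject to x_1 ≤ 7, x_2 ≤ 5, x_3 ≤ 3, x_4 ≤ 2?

19

Without the upper bounds there are C(17,3) = 680 ways to split 14 among 4 variables.
Subtract solutions that violate a single cap (substitute x_i' = x_i − (cap_i+1)): x_1 ≥ 8 gives C(9,3) = 84; x_2 ≥ 6 gives C(11,3) = 165; x_3 ≥ 4 gives C(13,3) = 286; x_4 ≥ 3 gives C(14,3) = 364. Together 899.
Add back pairs where two caps are both exceeded: 1 + 10 + 20 + 35 + 56 + 120 = 242.
Subtract triples: 0 + 0 + 0 + 4 = 4.
By inclusion–exclusion the count is 680 − 899 + 242 − 4 = 19.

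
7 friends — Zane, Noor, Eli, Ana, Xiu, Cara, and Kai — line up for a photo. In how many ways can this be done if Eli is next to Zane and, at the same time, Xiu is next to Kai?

480

Treat {Eli,Zane} as one block (2 orders) and {Xiu,Kai} as another (2 orders).
That leaves 5 units to arrange: 2 × 2 × 5! = 4 × 120 = 480.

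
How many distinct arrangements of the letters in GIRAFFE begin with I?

360

With the first slot taken by I, it remains to arrange the other 6 letters (GRAFFE).
Those 6 letters have F appearing twice, giving (6)!/(2!) = 360.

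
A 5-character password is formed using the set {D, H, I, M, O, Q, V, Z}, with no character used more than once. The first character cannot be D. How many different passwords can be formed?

The first character has 8−1 = 7 choices (anything except D).
The remaining 4 characters are filled from the other 7 symbols without repetition: 7 × 6 × 5 × 4 = 840.
Total: 7 × 840 = 5880.

5880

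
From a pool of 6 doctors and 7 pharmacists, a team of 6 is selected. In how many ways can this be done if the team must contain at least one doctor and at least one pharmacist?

Unrestricted: C(13,6) = 1716 ways to pick any 6 of the 13.
Selections missing a whole group: no doctors → C(7,6) = 7; no pharmacists → C(6,6) = 1.
Both groups omitted at once is impossible, so 1716 − 8 = 1708.

1708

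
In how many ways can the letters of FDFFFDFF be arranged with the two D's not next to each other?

Total arrangements of FDFFFDFF: 8!/(6!·2!) = 28.
If the two D's are adjacent, glue them into one block, leaving 7 items to arrange: (7)!/(6!) = 7 ways.
Hence 28 − 7 = 21.

21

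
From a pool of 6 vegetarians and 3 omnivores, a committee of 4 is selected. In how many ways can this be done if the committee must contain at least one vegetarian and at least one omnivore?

111

Unrestricted: C(9,4) = 126 ways to pick any 4 of the 9.
Selections missing a whole group: no vegetarians → C(3,4) = 0; no omnivores → C(6,4) = 15.
Both groups omitted at once is impossible, so 126 − 15 = 111.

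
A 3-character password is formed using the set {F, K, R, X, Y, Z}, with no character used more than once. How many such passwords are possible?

This is a permutation of 3 out of 6: P(6,3) = 6!/3!.
That product is 6 × 5 × 4 = 120.

120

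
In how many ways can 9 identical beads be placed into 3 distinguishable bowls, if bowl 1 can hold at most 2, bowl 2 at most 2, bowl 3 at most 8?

By stars and bars, unrestricted non-negative solutions to x_1+…+x_3 = 9 number C(9+2,2) = 55.
Subtract solutions that violate a single cap (substitute x_i' = x_i − (cap_i+1)): x_1 ≥ 3 gives C(8,2) = 28; x_2 ≥ 3 gives C(8,2) = 28; x_3 ≥ 9 gives C(2,2) = 1. Together 57.
Add back pairs where two caps are both exceeded: 10 + 0 + 0 = 10.
By inclusion–exclusion the count is 55 − 57 + 10 = 8.

8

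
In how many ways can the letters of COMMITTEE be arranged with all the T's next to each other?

10080

Treat the 2 copies of T as a single block. The multiset to arrange is then {TT, C, E, E, I, M, M, O}, 8 items in all.
That gives (8)!/(2!·2!) = 10080 arrangements.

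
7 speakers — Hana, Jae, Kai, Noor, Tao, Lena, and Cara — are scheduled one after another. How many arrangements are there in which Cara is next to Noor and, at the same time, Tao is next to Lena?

480

Treat {Cara,Noor} as one block (2 orders) and {Tao,Lena} as another (2 orders).
That leaves 5 units to arrange: 2 × 2 × 5! = 4 × 120 = 480.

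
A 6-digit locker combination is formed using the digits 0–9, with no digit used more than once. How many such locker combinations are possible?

151200

This is a permutation of 6 out of 10: P(10,6) = 10!/4!.
10 × 9 × 8 × 7 × 6 × 5 = 151200.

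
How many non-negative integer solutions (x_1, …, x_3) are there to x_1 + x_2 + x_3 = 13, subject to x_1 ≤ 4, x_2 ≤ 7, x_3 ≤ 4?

Without the upper bounds there are C(15,2) = 105 ways to split 13 among 3 variables.
Subtract solutions that violate a single cap (substitute x_i' = x_i − (cap_i+1)): x_1 ≥ 5 gives C(10,2) = 45; x_2 ≥ 8 gives C(7,2) = 21; x_3 ≥ 5 gives C(10,2) = 45. Together 111.
Add back pairs where two caps are both exceeded: 1 + 10 + 1 = 12.
By inclusion–exclusion the count is 105 − 111 + 12 = 6.

6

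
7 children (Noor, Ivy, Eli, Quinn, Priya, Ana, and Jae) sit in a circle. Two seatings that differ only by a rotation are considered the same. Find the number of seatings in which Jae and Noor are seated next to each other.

Treat {Jae, Noor} as one unit (2 internal orders) and seat the resulting 6 units around the table: (5)! circular arrangements.
So 2 × (5)! = 2 × 120 = 240.

240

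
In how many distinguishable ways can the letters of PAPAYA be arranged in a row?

PAPAYA has 6 letters with A appearing 3 times and P appearing twice.
So there are 6! / (3!·2!) = 60 distinguishable arrangements.

60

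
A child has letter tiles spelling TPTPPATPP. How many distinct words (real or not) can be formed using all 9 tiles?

The 9 letters of TPTPPATPP have repeats: P appearing 5 times and T appearing 3 times.
So there are 9! / (5!·3!) = 504 distinguishable arrangements.

504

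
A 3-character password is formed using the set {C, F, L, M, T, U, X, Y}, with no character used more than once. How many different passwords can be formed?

This is a permutation of 3 out of 8: P(8,3) = 8!/5!.
8 × 7 × 6 = 336.

336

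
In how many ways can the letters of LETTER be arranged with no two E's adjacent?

120

Total arrangements of LETTER: 6!/(2!·2!) = 180.
Arrangements with the E's together: treat EE as one letter, giving (5)!/(2!) = 60.
Hence 180 − 60 = 120.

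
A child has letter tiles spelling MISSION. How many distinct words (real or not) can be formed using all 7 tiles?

1260

The 7 letters of MISSION have repeats: I appearing twice and S appearing twice.
Dividing 7! = 5040 by 2!·2! = 4 for the repeated letters gives 1260.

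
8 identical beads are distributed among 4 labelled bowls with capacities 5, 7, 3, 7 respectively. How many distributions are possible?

118

Without the upper bounds there are C(11,3) = 165 ways to split 8 among 4 bowls.
Subtract solutions that violate a single cap (substitute x_i' = x_i − (cap_i+1)): x_1 ≥ 6 gives C(5,3) = 10; x_2 ≥ 8 gives C(3,3) = 1; x_3 ≥ 4 gives C(7,3) = 35; x_4 ≥ 8 gives C(3,3) = 1. Together 47.
No two caps can be exceeded simultaneously, so the pair terms are all 0.
By inclusion–exclusion the count is 165 − 47 + 0 = 118.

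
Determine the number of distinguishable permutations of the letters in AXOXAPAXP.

AXOXAPAXP has 9 letters with A appearing 3 times, P appearing twice, and X appearing 3 times.
So there are 9! / (3!·3!·2!) = 5040 distinguishable arrangements.

5040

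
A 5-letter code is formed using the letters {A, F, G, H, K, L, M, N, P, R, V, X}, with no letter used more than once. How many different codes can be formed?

Choose and order 5 of the 12 symbols: the first letter has 12 options, the next 11, and so on down to 8.
12 × 11 × 10 × 9 × 8 = 95040.

95040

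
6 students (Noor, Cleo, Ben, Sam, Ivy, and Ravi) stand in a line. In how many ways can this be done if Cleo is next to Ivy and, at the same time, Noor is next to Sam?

96

Treat {Cleo,Ivy} as one block (2 orders) and {Noor,Sam} as another (2 orders).
That leaves 4 units to arrange: 2 × 2 × 4! = 4 × 24 = 96.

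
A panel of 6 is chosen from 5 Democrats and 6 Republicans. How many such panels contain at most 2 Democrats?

Split by how many Democrats are chosen (0 through 2).
Sum: C(5,0)·C(6,6) + C(5,1)·C(6,5) + C(5,2)·C(6,4) = 1 + 30 + 150 = 181.

181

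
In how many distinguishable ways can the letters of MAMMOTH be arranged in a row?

840

Letter multiplicities in MAMMOTH: A×1, H×1, M×3, O×1, T×1.
Dividing 7! = 5040 by 3! = 6 for the repeated letters gives 840.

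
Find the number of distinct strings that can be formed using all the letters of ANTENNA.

420

ANTENNA has 7 letters with A appearing twice and N appearing 3 times.
Dividing 7! = 5040 by 3!·2! = 12 for the repeated letters gives 420.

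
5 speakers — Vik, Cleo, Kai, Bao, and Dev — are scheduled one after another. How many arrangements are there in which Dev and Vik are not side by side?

Of the 5! = 120 arrangements, those with Dev and Vik adjacent number 2 × 4! = 48 (treat the pair as a block with 2 internal orders).
Complementary counting: 120 − 48 = 72.

72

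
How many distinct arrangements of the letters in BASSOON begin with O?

With the first slot taken by O, it remains to arrange the other 6 letters (BASSON).
Those 6 letters have S appearing twice, giving (6)!/(2!) = 360.

360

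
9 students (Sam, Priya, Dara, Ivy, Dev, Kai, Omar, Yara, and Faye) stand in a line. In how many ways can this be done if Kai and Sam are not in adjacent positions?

282240

There are 9! = 362880 arrangements in all. If Kai and Sam are adjacent, merging them into one block gives 2·(8)! = 80640 arrangements.
So 362880 − 80640 = 282240 arrangements keep them apart.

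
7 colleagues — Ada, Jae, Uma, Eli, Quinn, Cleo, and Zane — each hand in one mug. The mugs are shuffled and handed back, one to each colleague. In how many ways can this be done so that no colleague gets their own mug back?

Count assignments avoiding every fixed point. For any j of the 7 colleagues fixed to their own mug, the other 7−j can be arranged in (7−j)! ways.
By inclusion–exclusion this is Σ_{j=0}^{7} (−1)^j C(7,j)·(7−j)!.
Computing: 5040 − 5040 + 2520 − 840 + 210 − 42 + 7 − 1 = 1854.

1854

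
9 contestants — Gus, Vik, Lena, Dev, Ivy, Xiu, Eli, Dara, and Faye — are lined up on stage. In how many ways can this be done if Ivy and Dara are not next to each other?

There are 9! = 362880 arrangements in all. If Ivy and Dara are adjacent, merging them into one block gives 2·(8)! = 80640 arrangements.
So 362880 − 80640 = 282240 arrangements keep them apart.

282240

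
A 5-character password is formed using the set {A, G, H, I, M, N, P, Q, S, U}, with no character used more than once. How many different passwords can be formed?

30240

This is a permutation of 5 out of 10: P(10,5) = 10!/5!.
That product is 10 × 9 × 8 × 7 × 6 = 30240.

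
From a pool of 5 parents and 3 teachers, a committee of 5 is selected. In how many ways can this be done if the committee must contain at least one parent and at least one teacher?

With no constraint there are C(8,5) = 56 possible selections.
Selections missing a whole group: no parents → C(3,5) = 0; no teachers → C(5,5) = 1.
Both groups omitted at once is impossible, so 56 − 1 = 55.

55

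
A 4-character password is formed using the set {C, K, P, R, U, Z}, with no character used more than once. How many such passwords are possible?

360

Choose and order 4 of the 6 symbols: the first character has 6 options, the next 5, then 4, 3.
That product is 6 × 5 × 4 × 3 = 360.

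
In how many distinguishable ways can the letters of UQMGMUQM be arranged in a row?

1680

Letter multiplicities in UQMGMUQM: G×1, M×3, Q×2, U×2.
The number of distinct arrangements is 8!/(3!·2!·2!) = 40320/24 = 1680.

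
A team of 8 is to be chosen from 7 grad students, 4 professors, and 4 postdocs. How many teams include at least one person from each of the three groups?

With no constraint there are C(15,8) = 6435 possible selections.
Selections missing a whole group: no grad students → C(8,8) = 1; no professors → C(11,8) = 165; no postdocs → C(11,8) = 165.
Add back selections omitting two groups (i.e. drawn from a single group): C(7,8) + C(4,8) + C(4,8) = 0.
By inclusion–exclusion: 6435 − 331 + 0 = 6104.

6104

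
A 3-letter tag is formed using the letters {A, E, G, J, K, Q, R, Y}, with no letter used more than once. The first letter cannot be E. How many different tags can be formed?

294

The first letter has 8−1 = 7 choices (anything except E).
The remaining 2 letters are filled from the other 7 symbols without repetition: 7 × 6 = 42.
Total: 7 × 42 = 294.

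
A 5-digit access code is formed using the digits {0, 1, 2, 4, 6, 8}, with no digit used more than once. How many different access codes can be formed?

Choose and order 5 of the 6 symbols: the first digit has 6 options, the next 5, and so on down to 2.
6 × 5 × 4 × 3 × 2 = 720.

720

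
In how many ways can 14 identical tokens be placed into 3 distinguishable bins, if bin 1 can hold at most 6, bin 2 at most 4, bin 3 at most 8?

Without the upper bounds there are C(16,2) = 120 ways to split 14 among 3 bins.
Subtract solutions that violate a single cap (substitute x_i' = x_i − (cap_i+1)): x_1 ≥ 7 gives C(9,2) = 36; x_2 ≥ 5 gives C(11,2) = 55; x_3 ≥ 9 gives C(7,2) = 21. Together 112.
Add back pairs where two caps are both exceeded: 6 + 0 + 1 = 7.
By inclusion–exclusion the count is 120 − 112 + 7 = 15.

15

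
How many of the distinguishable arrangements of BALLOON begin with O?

With the first slot taken by O, it remains to arrange the other 6 letters (BALLON).
Those 6 letters have L appearing twice, giving (6)!/(2!) = 360.

360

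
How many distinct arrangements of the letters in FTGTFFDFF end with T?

With the last slot taken by T, it remains to arrange the other 8 letters (FGTFFDFF).
Those 8 letters have F appearing 5 times, giving (8)!/(5!) = 336.

336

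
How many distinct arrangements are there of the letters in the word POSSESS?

210

POSSESS has 7 letters with S appearing 4 times.
The number of distinct arrangements is 7!/(4!) = 5040/24 = 210.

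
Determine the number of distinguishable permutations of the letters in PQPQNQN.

210

PQPQNQN has 7 letters with N appearing twice, P appearing twice, and Q appearing 3 times.
So there are 7! / (3!·2!·2!) = 210 distinguishable arrangements.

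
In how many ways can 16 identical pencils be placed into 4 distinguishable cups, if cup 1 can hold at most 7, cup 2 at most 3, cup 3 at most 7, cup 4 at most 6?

Without the upper bounds there are C(19,3) = 969 ways to split 16 among 4 cups.
Subtract solutions that violate a single cap (substitute x_i' = x_i − (cap_i+1)): x_1 ≥ 8 gives C(11,3) = 165; x_2 ≥ 4 gives C(15,3) = 455; x_3 ≥ 8 gives C(11,3) = 165; x_4 ≥ 7 gives C(12,3) = 220. Together 1005.
Add back pairs where two caps are both exceeded: 35 + 1 + 4 + 35 + 56 + 4 = 135.
By inclusion–exclusion the count is 969 − 1005 + 135 = 99.

99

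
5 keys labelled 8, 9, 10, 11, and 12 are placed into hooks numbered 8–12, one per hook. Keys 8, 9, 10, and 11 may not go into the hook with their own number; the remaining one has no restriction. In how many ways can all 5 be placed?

53

Let Aᵢ (for 8 ≤ i ≤ 11) be the placements that put key i in its forbidden hook. Any j of these fix j positions, leaving (5−j)! ways to fill the rest, and there are C(4,j) ways to pick which j.
By inclusion–exclusion, the number of valid placements is Σ_{j=0}^{4} (−1)^j C(4,j)·(5−j)!.
Computing: 120 − 96 + 36 − 8 + 1 = 53.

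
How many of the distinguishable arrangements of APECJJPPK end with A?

With the last slot taken by A, it remains to arrange the other 8 letters (PECJJPPK).
Those 8 letters have J appearing twice and P appearing 3 times, giving (8)!/(3!·2!) = 3360.

3360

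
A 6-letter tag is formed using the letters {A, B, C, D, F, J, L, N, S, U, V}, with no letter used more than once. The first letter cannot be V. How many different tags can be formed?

The first letter has 11−1 = 10 choices (anything except V).
The remaining 5 letters are filled from the other 10 symbols without repetition: 10 × 9 × 8 × 7 × 6 = 30240.
Total: 10 × 30240 = 302400.

302400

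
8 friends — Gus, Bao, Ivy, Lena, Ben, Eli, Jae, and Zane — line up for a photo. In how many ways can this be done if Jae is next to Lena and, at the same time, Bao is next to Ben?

2880

Treat {Jae,Lena} as one block (2 orders) and {Bao,Ben} as another (2 orders).
That leaves 6 units to arrange: 2 × 2 × 6! = 4 × 720 = 2880.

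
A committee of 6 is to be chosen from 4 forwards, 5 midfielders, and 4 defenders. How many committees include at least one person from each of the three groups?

Total 6-person selections from all 13: C(13,6) = 1716.
Selections missing a whole group: no forwards → C(9,6) = 84; no midfielders → C(8,6) = 28; no defenders → C(9,6) = 84.
Add back selections omitting two groups (i.e. drawn from a single group): C(4,6) + C(5,6) + C(4,6) = 0.
By inclusion–exclusion: 1716 − 196 + 0 = 1520.

1520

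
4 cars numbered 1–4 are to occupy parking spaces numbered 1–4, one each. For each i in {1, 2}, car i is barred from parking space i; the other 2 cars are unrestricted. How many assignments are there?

Let Aᵢ (for i ∈ {1, 2}) be the placements that put car i in its forbidden parking space. Any j of these fix j positions, leaving (4−j)! ways to fill the rest, and there are C(2,j) ways to pick which j.
By inclusion–exclusion, the number of valid placements is Σ_{j=0}^{2} (−1)^j C(2,j)·(4−j)!.
Computing: 24 − 12 + 2 = 14.

14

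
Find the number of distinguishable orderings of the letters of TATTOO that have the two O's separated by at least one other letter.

40

There are 6!/(3!·2!) = 60 arrangements of TATTOO in total.
If the two O's are adjacent, glue them into one block, leaving 5 items to arrange: (5)!/(3!) = 20 ways.
Hence 60 − 20 = 40.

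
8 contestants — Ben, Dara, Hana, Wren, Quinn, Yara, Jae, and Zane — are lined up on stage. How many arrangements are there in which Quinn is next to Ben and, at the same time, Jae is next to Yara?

2880

Treat {Quinn,Ben} as one block (2 orders) and {Jae,Yara} as another (2 orders).
That leaves 6 units to arrange: 2 × 2 × 6! = 4 × 720 = 2880.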